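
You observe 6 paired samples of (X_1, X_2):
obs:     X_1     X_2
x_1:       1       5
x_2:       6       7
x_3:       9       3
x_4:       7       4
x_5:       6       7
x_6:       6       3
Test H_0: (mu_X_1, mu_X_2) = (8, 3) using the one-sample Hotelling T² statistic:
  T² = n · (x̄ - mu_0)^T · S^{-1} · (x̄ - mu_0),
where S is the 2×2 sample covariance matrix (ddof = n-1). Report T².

Step 1 — sample mean vector:
  mean(X_1) = (1 + 6 + 9 + 7 + 6 + 6) / 6 = 35/6 = 5.8333
  mean(X_2) = (5 + 7 + 3 + 4 + 7 + 3) / 6 = 29/6 = 4.8333
  x̄ = (5.8333, 4.8333),  deviation x̄ - mu_0 = (5.8333, 4.8333) - (8, 3) = (-2.1667, 1.8333).

Step 2 — sample covariance matrix, S[i,j] = (1/(n-1)) · Σ_k (x_{k,i} - mean_i) · (x_{k,j} - mean_j), divisor n-1 = 5:
  S[X_1,X_1] = ((-4.8333)·(-4.8333) + (0.1667)·(0.1667) + (3.1667)·(3.1667) + (1.1667)·(1.1667) + (0.1667)·(0.1667) + (0.1667)·(0.1667)) / 5 = 34.8333/5 = 6.9667
  S[X_1,X_2] = ((-4.8333)·(0.1667) + (0.1667)·(2.1667) + (3.1667)·(-1.8333) + (1.1667)·(-0.8333) + (0.1667)·(2.1667) + (0.1667)·(-1.8333)) / 5 = -7.1667/5 = -1.4333
  S[X_2,X_2] = ((0.1667)·(0.1667) + (2.1667)·(2.1667) + (-1.8333)·(-1.8333) + (-0.8333)·(-0.8333) + (2.1667)·(2.1667) + (-1.8333)·(-1.8333)) / 5 = 16.8333/5 = 3.3667
  S = [[6.9667, -1.4333],
 [-1.4333, 3.3667]].

Step 3 — invert S. det(S) = 6.9667·3.3667 - (-1.4333)² = 21.4.
  S^{-1} = (1/det) · [[d, -b], [-b, a]] = [[0.1573, 0.067],
 [0.067, 0.3255]].

Step 4 — quadratic form (x̄ - mu_0)^T · S^{-1} · (x̄ - mu_0):
  S^{-1} · (x̄ - mu_0) = (-0.2181, 0.4517),
  (x̄ - mu_0)^T · [...] = (-2.1667)·(-0.2181) + (1.8333)·(0.4517) = 1.3006.

Step 5 — scale by n: T² = 6 · 1.3006 = 7.8037.

T² ≈ 7.8037


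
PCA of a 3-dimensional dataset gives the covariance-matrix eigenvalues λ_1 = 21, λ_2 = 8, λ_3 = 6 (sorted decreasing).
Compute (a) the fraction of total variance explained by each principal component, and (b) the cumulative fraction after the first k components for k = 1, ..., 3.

Step 1 — total variance = trace(Sigma) = Σ λ_i = 21 + 8 + 6 = 35.

Step 2 — fraction explained by component i = λ_i / Σ λ:
  PC1: 21/35 = 0.6
  PC2: 8/35 = 0.2286
  PC3: 6/35 = 0.1714

Step 3 — cumulative fraction after k components = (λ_1 + ... + λ_k) / Σ λ:
  k = 1: 21/35 = 0.6
  k = 2: (21 + 8)/35 = 29/35 = 0.8286
  k = 3: (21 + 8 + 6)/35 = 35/35 = 1

Summary (fraction, with percent):

explained: PC1 0.6 (60%), PC2 0.2286 (22.86%), PC3 0.1714 (17.14%);  cumulative: 0.6, 0.8286, 1


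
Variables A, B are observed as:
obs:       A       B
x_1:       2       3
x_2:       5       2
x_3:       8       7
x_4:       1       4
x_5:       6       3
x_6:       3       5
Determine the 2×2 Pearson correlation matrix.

Step 1 — column means:
  mean(A) = (2 + 5 + 8 + 1 + 6 + 3) / 6 = 25/6 = 4.1667
  mean(B) = (3 + 2 + 7 + 4 + 3 + 5) / 6 = 24/6 = 4

Step 2 — sample variances and covariances s[i,j] = (1/(n-1)) · Σ_k (x_{k,i} - mean_i) · (x_{k,j} - mean_j), with n-1 = 5:
  s[A,A] = ((-2.1667)·(-2.1667) + (0.8333)·(0.8333) + (3.8333)·(3.8333) + (-3.1667)·(-3.1667) + (1.8333)·(1.8333) + (-1.1667)·(-1.1667)) / 5 = 34.8333/5 = 6.9667
  s[A,B] = ((-2.1667)·(-1) + (0.8333)·(-2) + (3.8333)·(3) + (-3.1667)·(0) + (1.8333)·(-1) + (-1.1667)·(1)) / 5 = 9/5 = 1.8
  s[B,B] = ((-1)·(-1) + (-2)·(-2) + (3)·(3) + (0)·(0) + (-1)·(-1) + (1)·(1)) / 5 = 16/5 = 3.2
  Sample standard deviations s_i = √(s[i,i]):
  s(A) = √(6.9667) = 2.6394
  s(B) = √(3.2) = 1.7889

Step 3 — r_{ij} = s_{ij} / (s_i · s_j):
  r[A,A] = 1 (diagonal).
  r[A,B] = 1.8 / (2.6394 · 1.7889) = 1.8 / 4.7216 = 0.3812
  r[B,B] = 1 (diagonal).

R is symmetric with unit diagonal. Assembling:

R = [[1, 0.3812],
 [0.3812, 1]]


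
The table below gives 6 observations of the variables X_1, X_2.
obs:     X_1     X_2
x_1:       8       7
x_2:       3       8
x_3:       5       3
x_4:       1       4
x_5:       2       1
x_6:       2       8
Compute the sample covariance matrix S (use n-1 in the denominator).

Step 1 — column means:
  mean(X_1) = (8 + 3 + 5 + 1 + 2 + 2) / 6 = 21/6 = 3.5
  mean(X_2) = (7 + 8 + 3 + 4 + 1 + 8) / 6 = 31/6 = 5.1667

Step 2 — sample covariance S[i,j] = (1/(n-1)) · Σ_k (x_{k,i} - mean_i) · (x_{k,j} - mean_j), with n-1 = 5.
  S[X_1,X_1] = ((4.5)·(4.5) + (-0.5)·(-0.5) + (1.5)·(1.5) + (-2.5)·(-2.5) + (-1.5)·(-1.5) + (-1.5)·(-1.5)) / 5 = 33.5/5 = 6.7
  S[X_1,X_2] = ((4.5)·(1.8333) + (-0.5)·(2.8333) + (1.5)·(-2.1667) + (-2.5)·(-1.1667) + (-1.5)·(-4.1667) + (-1.5)·(2.8333)) / 5 = 8.5/5 = 1.7
  S[X_2,X_2] = ((1.8333)·(1.8333) + (2.8333)·(2.8333) + (-2.1667)·(-2.1667) + (-1.1667)·(-1.1667) + (-4.1667)·(-4.1667) + (2.8333)·(2.8333)) / 5 = 42.8333/5 = 8.5667

S is symmetric (S[j,i] = S[i,j]). Assembling:

S = [[6.7, 1.7],
 [1.7, 8.5667]]


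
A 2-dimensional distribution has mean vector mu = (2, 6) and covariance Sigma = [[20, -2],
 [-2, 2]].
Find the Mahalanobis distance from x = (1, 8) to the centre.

Step 1 — centre the observation: (x - mu) = (-1, 2).

Step 2 — invert Sigma. det(Sigma) = 20·2 - (-2)² = 36.
  Sigma^{-1} = (1/det) · [[d, -b], [-b, a]] = [[0.0556, 0.0556],
 [0.0556, 0.5556]].

Step 3 — form the quadratic (x - mu)^T · Sigma^{-1} · (x - mu):
  Sigma^{-1} · (x - mu) = (0.0556, 1.0556).
  (x - mu)^T · [Sigma^{-1} · (x - mu)] = (-1)·(0.0556) + (2)·(1.0556) = 2.0556.

Step 4 — take square root: d = √(2.0556) ≈ 1.4337.

d(x, mu) = √(2.0556) ≈ 1.4337


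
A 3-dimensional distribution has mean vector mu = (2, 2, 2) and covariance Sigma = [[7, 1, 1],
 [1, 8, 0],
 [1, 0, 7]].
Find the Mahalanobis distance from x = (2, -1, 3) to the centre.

Step 1 — centre the observation: (x - mu) = (0, -3, 1).

Step 2 — invert Sigma (cofactor / det for 3×3, or solve directly):
  Sigma^{-1} = [[0.1485, -0.0186, -0.0212],
 [-0.0186, 0.1273, 0.0027],
 [-0.0212, 0.0027, 0.1459]].

Step 3 — form the quadratic (x - mu)^T · Sigma^{-1} · (x - mu):
  Sigma^{-1} · (x - mu) = (0.0345, -0.3793, 0.1379).
  (x - mu)^T · [Sigma^{-1} · (x - mu)] = (0)·(0.0345) + (-3)·(-0.3793) + (1)·(0.1379) = 1.2759.

Step 4 — take square root: d = √(1.2759) ≈ 1.1295.

d(x, mu) = √(1.2759) ≈ 1.1295


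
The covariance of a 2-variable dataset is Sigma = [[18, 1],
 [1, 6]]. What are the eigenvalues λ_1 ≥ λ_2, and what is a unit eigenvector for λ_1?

Step 1 — characteristic polynomial of 2×2 Sigma:
  det(Sigma - λI) = λ² - trace · λ + det = 0.
  trace = 18 + 6 = 24, det = 18·6 - (1)² = 107.
Step 2 — discriminant:
  Δ = trace² - 4·det = 576 - 428 = 148.
Step 3 — eigenvalues:
  λ = (trace ± √Δ)/2 = (24 ± 12.1655)/2,
  λ_1 = 18.0828,  λ_2 = 5.9172.

Step 4 — unit eigenvector for λ_1: solve (Sigma - λ_1 I)v = 0. First row:
  (18 - 18.0828)·v_x + (1)·v_y = 0, i.e. (-0.0828)·v_x + (1)·v_y = 0,
  so v ∝ (b, λ_1 - a) = (1, 0.0828) = u.
  ||u|| = √((1)² + (0.0828)²) = √(1.0068) ≈ 1.0034,
  v_1 = u/||u|| ≈ (0.9966, 0.0825) (||v_1|| = 1).

λ_1 = 18.0828,  λ_2 = 5.9172;  v_1 ≈ (0.9966, 0.0825)


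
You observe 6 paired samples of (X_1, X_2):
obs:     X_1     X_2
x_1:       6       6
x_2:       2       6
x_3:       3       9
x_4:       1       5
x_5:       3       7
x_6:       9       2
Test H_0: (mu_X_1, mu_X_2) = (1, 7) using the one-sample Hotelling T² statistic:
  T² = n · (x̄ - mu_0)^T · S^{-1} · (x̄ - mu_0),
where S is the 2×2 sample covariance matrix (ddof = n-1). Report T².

Step 1 — sample mean vector:
  mean(X_1) = (6 + 2 + 3 + 1 + 3 + 9) / 6 = 24/6 = 4
  mean(X_2) = (6 + 6 + 9 + 5 + 7 + 2) / 6 = 35/6 = 5.8333
  x̄ = (4, 5.8333),  deviation x̄ - mu_0 = (4, 5.8333) - (1, 7) = (3, -1.1667).

Step 2 — sample covariance matrix, S[i,j] = (1/(n-1)) · Σ_k (x_{k,i} - mean_i) · (x_{k,j} - mean_j), divisor n-1 = 5:
  S[X_1,X_1] = ((2)·(2) + (-2)·(-2) + (-1)·(-1) + (-3)·(-3) + (-1)·(-1) + (5)·(5)) / 5 = 44/5 = 8.8
  S[X_1,X_2] = ((2)·(0.1667) + (-2)·(0.1667) + (-1)·(3.1667) + (-3)·(-0.8333) + (-1)·(1.1667) + (5)·(-3.8333)) / 5 = -21/5 = -4.2
  S[X_2,X_2] = ((0.1667)·(0.1667) + (0.1667)·(0.1667) + (3.1667)·(3.1667) + (-0.8333)·(-0.8333) + (1.1667)·(1.1667) + (-3.8333)·(-3.8333)) / 5 = 26.8333/5 = 5.3667
  S = [[8.8, -4.2],
 [-4.2, 5.3667]].

Step 3 — invert S. det(S) = 8.8·5.3667 - (-4.2)² = 29.5867.
  S^{-1} = (1/det) · [[d, -b], [-b, a]] = [[0.1814, 0.142],
 [0.142, 0.2974]].

Step 4 — quadratic form (x̄ - mu_0)^T · S^{-1} · (x̄ - mu_0):
  S^{-1} · (x̄ - mu_0) = (0.3785, 0.0789),
  (x̄ - mu_0)^T · [...] = (3)·(0.3785) + (-1.1667)·(0.0789) = 1.0436.

Step 5 — scale by n: T² = 6 · 1.0436 = 6.2618.

T² ≈ 6.2618


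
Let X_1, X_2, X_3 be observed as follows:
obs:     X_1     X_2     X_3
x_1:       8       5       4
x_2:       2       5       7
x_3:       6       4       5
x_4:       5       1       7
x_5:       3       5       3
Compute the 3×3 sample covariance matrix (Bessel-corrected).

Step 1 — column means:
  mean(X_1) = (8 + 2 + 6 + 5 + 3) / 5 = 24/5 = 4.8
  mean(X_2) = (5 + 5 + 4 + 1 + 5) / 5 = 20/5 = 4
  mean(X_3) = (4 + 7 + 5 + 7 + 3) / 5 = 26/5 = 5.2

Step 2 — sample covariance S[i,j] = (1/(n-1)) · Σ_k (x_{k,i} - mean_i) · (x_{k,j} - mean_j), with n-1 = 4.
  S[X_1,X_1] = ((3.2)·(3.2) + (-2.8)·(-2.8) + (1.2)·(1.2) + (0.2)·(0.2) + (-1.8)·(-1.8)) / 4 = 22.8/4 = 5.7
  S[X_1,X_2] = ((3.2)·(1) + (-2.8)·(1) + (1.2)·(0) + (0.2)·(-3) + (-1.8)·(1)) / 4 = -2/4 = -0.5
  S[X_1,X_3] = ((3.2)·(-1.2) + (-2.8)·(1.8) + (1.2)·(-0.2) + (0.2)·(1.8) + (-1.8)·(-2.2)) / 4 = -4.8/4 = -1.2
  S[X_2,X_2] = ((1)·(1) + (1)·(1) + (0)·(0) + (-3)·(-3) + (1)·(1)) / 4 = 12/4 = 3
  S[X_2,X_3] = ((1)·(-1.2) + (1)·(1.8) + (0)·(-0.2) + (-3)·(1.8) + (1)·(-2.2)) / 4 = -7/4 = -1.75
  S[X_3,X_3] = ((-1.2)·(-1.2) + (1.8)·(1.8) + (-0.2)·(-0.2) + (1.8)·(1.8) + (-2.2)·(-2.2)) / 4 = 12.8/4 = 3.2

S is symmetric (S[j,i] = S[i,j]). Assembling:

S = [[5.7, -0.5, -1.2],
 [-0.5, 3, -1.75],
 [-1.2, -1.75, 3.2]]


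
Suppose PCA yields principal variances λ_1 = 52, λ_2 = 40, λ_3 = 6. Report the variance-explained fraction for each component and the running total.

Step 1 — total variance = trace(Sigma) = Σ λ_i = 52 + 40 + 6 = 98.

Step 2 — fraction explained by component i = λ_i / Σ λ:
  PC1: 52/98 = 0.5306
  PC2: 40/98 = 0.4082
  PC3: 6/98 = 0.0612

Step 3 — cumulative fraction after k components = (λ_1 + ... + λ_k) / Σ λ:
  k = 1: 52/98 = 0.5306
  k = 2: (52 + 40)/98 = 92/98 = 0.9388
  k = 3: (52 + 40 + 6)/98 = 98/98 = 1

Summary (fraction, with percent):

explained: PC1 0.5306 (53.06%), PC2 0.4082 (40.82%), PC3 0.0612 (6.12%);  cumulative: 0.5306, 0.9388, 1


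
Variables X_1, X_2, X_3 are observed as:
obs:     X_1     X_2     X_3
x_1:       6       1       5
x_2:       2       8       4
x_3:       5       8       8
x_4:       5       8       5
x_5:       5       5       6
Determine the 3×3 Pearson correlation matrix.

Step 1 — column means:
  mean(X_1) = (6 + 2 + 5 + 5 + 5) / 5 = 23/5 = 4.6
  mean(X_2) = (1 + 8 + 8 + 8 + 5) / 5 = 30/5 = 6
  mean(X_3) = (5 + 4 + 8 + 5 + 6) / 5 = 28/5 = 5.6

Step 2 — sample variances and covariances s[i,j] = (1/(n-1)) · Σ_k (x_{k,i} - mean_i) · (x_{k,j} - mean_j), with n-1 = 4:
  s[X_1,X_1] = ((1.4)·(1.4) + (-2.6)·(-2.6) + (0.4)·(0.4) + (0.4)·(0.4) + (0.4)·(0.4)) / 4 = 9.2/4 = 2.3
  s[X_1,X_2] = ((1.4)·(-5) + (-2.6)·(2) + (0.4)·(2) + (0.4)·(2) + (0.4)·(-1)) / 4 = -11/4 = -2.75
  s[X_1,X_3] = ((1.4)·(-0.6) + (-2.6)·(-1.6) + (0.4)·(2.4) + (0.4)·(-0.6) + (0.4)·(0.4)) / 4 = 4.2/4 = 1.05
  s[X_2,X_2] = ((-5)·(-5) + (2)·(2) + (2)·(2) + (2)·(2) + (-1)·(-1)) / 4 = 38/4 = 9.5
  s[X_2,X_3] = ((-5)·(-0.6) + (2)·(-1.6) + (2)·(2.4) + (2)·(-0.6) + (-1)·(0.4)) / 4 = 3/4 = 0.75
  s[X_3,X_3] = ((-0.6)·(-0.6) + (-1.6)·(-1.6) + (2.4)·(2.4) + (-0.6)·(-0.6) + (0.4)·(0.4)) / 4 = 9.2/4 = 2.3
  Sample standard deviations s_i = √(s[i,i]):
  s(X_1) = √(2.3) = 1.5166
  s(X_2) = √(9.5) = 3.0822
  s(X_3) = √(2.3) = 1.5166

Step 3 — r_{ij} = s_{ij} / (s_i · s_j):
  r[X_1,X_1] = 1 (diagonal).
  r[X_1,X_2] = -2.75 / (1.5166 · 3.0822) = -2.75 / 4.6744 = -0.5883
  r[X_1,X_3] = 1.05 / (1.5166 · 1.5166) = 1.05 / 2.3 = 0.4565
  r[X_2,X_2] = 1 (diagonal).
  r[X_2,X_3] = 0.75 / (3.0822 · 1.5166) = 0.75 / 4.6744 = 0.1604
  r[X_3,X_3] = 1 (diagonal).

R is symmetric with unit diagonal. Assembling:

R = [[1, -0.5883, 0.4565],
 [-0.5883, 1, 0.1604],
 [0.4565, 0.1604, 1]]


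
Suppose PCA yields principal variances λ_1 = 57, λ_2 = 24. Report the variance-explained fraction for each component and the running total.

Step 1 — total variance = trace(Sigma) = Σ λ_i = 57 + 24 = 81.

Step 2 — fraction explained by component i = λ_i / Σ λ:
  PC1: 57/81 = 0.7037
  PC2: 24/81 = 0.2963

Step 3 — cumulative fraction after k components = (λ_1 + ... + λ_k) / Σ λ:
  k = 1: 57/81 = 0.7037
  k = 2: (57 + 24)/81 = 81/81 = 1

Summary (fraction, with percent):

explained: PC1 0.7037 (70.37%), PC2 0.2963 (29.63%);  cumulative: 0.7037, 1


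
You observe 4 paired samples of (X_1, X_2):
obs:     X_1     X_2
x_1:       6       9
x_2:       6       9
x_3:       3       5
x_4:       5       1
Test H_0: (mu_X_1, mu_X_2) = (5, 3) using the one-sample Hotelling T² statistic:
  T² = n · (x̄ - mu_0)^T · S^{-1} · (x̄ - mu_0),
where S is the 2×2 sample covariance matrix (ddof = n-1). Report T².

Step 1 — sample mean vector:
  mean(X_1) = (6 + 6 + 3 + 5) / 4 = 20/4 = 5
  mean(X_2) = (9 + 9 + 5 + 1) / 4 = 24/4 = 6
  x̄ = (5, 6),  deviation x̄ - mu_0 = (5, 6) - (5, 3) = (0, 3).

Step 2 — sample covariance matrix, S[i,j] = (1/(n-1)) · Σ_k (x_{k,i} - mean_i) · (x_{k,j} - mean_j), divisor n-1 = 3:
  S[X_1,X_1] = ((1)·(1) + (1)·(1) + (-2)·(-2) + (0)·(0)) / 3 = 6/3 = 2
  S[X_1,X_2] = ((1)·(3) + (1)·(3) + (-2)·(-1) + (0)·(-5)) / 3 = 8/3 = 2.6667
  S[X_2,X_2] = ((3)·(3) + (3)·(3) + (-1)·(-1) + (-5)·(-5)) / 3 = 44/3 = 14.6667
  S = [[2, 2.6667],
 [2.6667, 14.6667]].

Step 3 — invert S. det(S) = 2·14.6667 - (2.6667)² = 22.2222.
  S^{-1} = (1/det) · [[d, -b], [-b, a]] = [[0.66, -0.12],
 [-0.12, 0.09]].

Step 4 — quadratic form (x̄ - mu_0)^T · S^{-1} · (x̄ - mu_0):
  S^{-1} · (x̄ - mu_0) = (-0.36, 0.27),
  (x̄ - mu_0)^T · [...] = (0)·(-0.36) + (3)·(0.27) = 0.81.

Step 5 — scale by n: T² = 4 · 0.81 = 3.24.

T² ≈ 3.24


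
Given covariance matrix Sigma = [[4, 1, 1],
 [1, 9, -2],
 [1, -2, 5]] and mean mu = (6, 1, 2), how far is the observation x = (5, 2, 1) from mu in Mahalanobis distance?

Step 1 — centre the observation: (x - mu) = (-1, 1, -1).

Step 2 — invert Sigma (cofactor / det for 3×3, or solve directly):
  Sigma^{-1} = [[0.2808, -0.0479, -0.0753],
 [-0.0479, 0.1301, 0.0616],
 [-0.0753, 0.0616, 0.2397]].

Step 3 — form the quadratic (x - mu)^T · Sigma^{-1} · (x - mu):
  Sigma^{-1} · (x - mu) = (-0.2534, 0.1164, -0.1027).
  (x - mu)^T · [Sigma^{-1} · (x - mu)] = (-1)·(-0.2534) + (1)·(0.1164) + (-1)·(-0.1027) = 0.4726.

Step 4 — take square root: d = √(0.4726) ≈ 0.6875.

d(x, mu) = √(0.4726) ≈ 0.6875


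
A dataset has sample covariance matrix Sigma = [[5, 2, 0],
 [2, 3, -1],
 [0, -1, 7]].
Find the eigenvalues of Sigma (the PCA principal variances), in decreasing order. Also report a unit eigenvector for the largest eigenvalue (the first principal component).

Step 1 — characteristic polynomial p(λ) = det(λI - Sigma) = λ³ - tr·λ² + c_1·λ - det, where tr = trace, c_1 = sum of the principal 2×2 minors, det = det(Sigma):
  tr = 5 + 3 + 7 = 15,
  c_1 = (5·3 - (2)²) + (5·7 - (0)²) + (3·7 - (-1)²) = 11 + 35 + 20 = 66,
  det = 5·(3·7 - (-1)²) - (2)·((2)·7 - (-1)·(0)) + (0)·((2)·(-1) - 3·(0)) = 5·(20) - (2)·(14) + (0)·(-2) = 72.
  So p(λ) = λ³ - 15λ² + 66λ - 72.
Step 2 — look for an integer root (rational root theorem: any rational root is an integer divisor of 72). Testing λ = 6:
  p(6) = 216 - 540 + 396 - 72 = 0  ✓
  Dividing out (λ - 6): p(λ) = (λ - 6)(λ² - 9λ + 12).
Step 3 — remaining eigenvalues from the quadratic λ² - 9λ + 12 = 0:
  Δ = 9² - 4·12 = 81 - 48 = 33,  λ = (9 ± √33)/2 = (9 ± 5.7446)/2 ≈ 7.3723 or 1.6277.
  Sorted: λ_1 = 7.3723,  λ_2 = 6,  λ_3 = 1.6277  (check: sum = 15 = tr ✓).

Step 4 — unit eigenvector for λ_1 ≈ 7.3723: v spans the null space of (Sigma - λ_1 I), whose rows are
  r_1 = (-2.3723, 2, 0),  r_2 = (2, -4.3723, -1),  r_3 = (0, -1, -0.3723).
  v is orthogonal to every row, so take v ∝ r_1 × r_2 = ((2)·(-1) - (0)·(-4.3723), (0)·(2) - (-2.3723)·(-1), (-2.3723)·(-4.3723) - (2)·(2)) ≈ (-2, -2.3723, 6.3723).
  Rescale (multiply by -1 so the first nonzero entry is positive): u = (2, 2.3723, -6.3723).
  ||u|| = √((2)² + (2.3723)² + (-6.3723)²) = √(50.2337) ≈ 7.0876,  v_1 = u/||u|| ≈ (0.2822, 0.3347, -0.8991) (||v_1|| = 1).

λ_1 = 7.3723,  λ_2 = 6,  λ_3 = 1.6277;  v_1 ≈ (0.2822, 0.3347, -0.8991)


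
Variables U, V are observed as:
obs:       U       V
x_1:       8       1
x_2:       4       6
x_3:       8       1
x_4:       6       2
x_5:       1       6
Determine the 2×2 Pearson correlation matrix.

Step 1 — column means:
  mean(U) = (8 + 4 + 8 + 6 + 1) / 5 = 27/5 = 5.4
  mean(V) = (1 + 6 + 1 + 2 + 6) / 5 = 16/5 = 3.2

Step 2 — sample variances and covariances s[i,j] = (1/(n-1)) · Σ_k (x_{k,i} - mean_i) · (x_{k,j} - mean_j), with n-1 = 4:
  s[U,U] = ((2.6)·(2.6) + (-1.4)·(-1.4) + (2.6)·(2.6) + (0.6)·(0.6) + (-4.4)·(-4.4)) / 4 = 35.2/4 = 8.8
  s[U,V] = ((2.6)·(-2.2) + (-1.4)·(2.8) + (2.6)·(-2.2) + (0.6)·(-1.2) + (-4.4)·(2.8)) / 4 = -28.4/4 = -7.1
  s[V,V] = ((-2.2)·(-2.2) + (2.8)·(2.8) + (-2.2)·(-2.2) + (-1.2)·(-1.2) + (2.8)·(2.8)) / 4 = 26.8/4 = 6.7
  Sample standard deviations s_i = √(s[i,i]):
  s(U) = √(8.8) = 2.9665
  s(V) = √(6.7) = 2.5884

Step 3 — r_{ij} = s_{ij} / (s_i · s_j):
  r[U,U] = 1 (diagonal).
  r[U,V] = -7.1 / (2.9665 · 2.5884) = -7.1 / 7.6785 = -0.9247
  r[V,V] = 1 (diagonal).

R is symmetric with unit diagonal. Assembling:

R = [[1, -0.9247],
 [-0.9247, 1]]


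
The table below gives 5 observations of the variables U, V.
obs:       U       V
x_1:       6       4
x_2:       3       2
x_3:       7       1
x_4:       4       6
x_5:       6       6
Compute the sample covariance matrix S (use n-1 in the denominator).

Step 1 — column means:
  mean(U) = (6 + 3 + 7 + 4 + 6) / 5 = 26/5 = 5.2
  mean(V) = (4 + 2 + 1 + 6 + 6) / 5 = 19/5 = 3.8

Step 2 — sample covariance S[i,j] = (1/(n-1)) · Σ_k (x_{k,i} - mean_i) · (x_{k,j} - mean_j), with n-1 = 4.
  S[U,U] = ((0.8)·(0.8) + (-2.2)·(-2.2) + (1.8)·(1.8) + (-1.2)·(-1.2) + (0.8)·(0.8)) / 4 = 10.8/4 = 2.7
  S[U,V] = ((0.8)·(0.2) + (-2.2)·(-1.8) + (1.8)·(-2.8) + (-1.2)·(2.2) + (0.8)·(2.2)) / 4 = -1.8/4 = -0.45
  S[V,V] = ((0.2)·(0.2) + (-1.8)·(-1.8) + (-2.8)·(-2.8) + (2.2)·(2.2) + (2.2)·(2.2)) / 4 = 20.8/4 = 5.2

S is symmetric (S[j,i] = S[i,j]). Assembling:

S = [[2.7, -0.45],
 [-0.45, 5.2]]


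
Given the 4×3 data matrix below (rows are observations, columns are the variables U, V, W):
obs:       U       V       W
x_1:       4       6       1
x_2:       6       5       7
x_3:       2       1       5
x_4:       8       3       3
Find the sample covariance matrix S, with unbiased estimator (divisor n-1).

Step 1 — column means:
  mean(U) = (4 + 6 + 2 + 8) / 4 = 20/4 = 5
  mean(V) = (6 + 5 + 1 + 3) / 4 = 15/4 = 3.75
  mean(W) = (1 + 7 + 5 + 3) / 4 = 16/4 = 4

Step 2 — sample covariance S[i,j] = (1/(n-1)) · Σ_k (x_{k,i} - mean_i) · (x_{k,j} - mean_j), with n-1 = 3.
  S[U,U] = ((-1)·(-1) + (1)·(1) + (-3)·(-3) + (3)·(3)) / 3 = 20/3 = 6.6667
  S[U,V] = ((-1)·(2.25) + (1)·(1.25) + (-3)·(-2.75) + (3)·(-0.75)) / 3 = 5/3 = 1.6667
  S[U,W] = ((-1)·(-3) + (1)·(3) + (-3)·(1) + (3)·(-1)) / 3 = 0/3 = 0
  S[V,V] = ((2.25)·(2.25) + (1.25)·(1.25) + (-2.75)·(-2.75) + (-0.75)·(-0.75)) / 3 = 14.75/3 = 4.9167
  S[V,W] = ((2.25)·(-3) + (1.25)·(3) + (-2.75)·(1) + (-0.75)·(-1)) / 3 = -5/3 = -1.6667
  S[W,W] = ((-3)·(-3) + (3)·(3) + (1)·(1) + (-1)·(-1)) / 3 = 20/3 = 6.6667

S is symmetric (S[j,i] = S[i,j]). Assembling:

S = [[6.6667, 1.6667, 0],
 [1.6667, 4.9167, -1.6667],
 [0, -1.6667, 6.6667]]


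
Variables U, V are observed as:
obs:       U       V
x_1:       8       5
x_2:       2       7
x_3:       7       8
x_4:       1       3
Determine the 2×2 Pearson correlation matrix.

Step 1 — column means:
  mean(U) = (8 + 2 + 7 + 1) / 4 = 18/4 = 4.5
  mean(V) = (5 + 7 + 8 + 3) / 4 = 23/4 = 5.75

Step 2 — sample variances and covariances s[i,j] = (1/(n-1)) · Σ_k (x_{k,i} - mean_i) · (x_{k,j} - mean_j), with n-1 = 3:
  s[U,U] = ((3.5)·(3.5) + (-2.5)·(-2.5) + (2.5)·(2.5) + (-3.5)·(-3.5)) / 3 = 37/3 = 12.3333
  s[U,V] = ((3.5)·(-0.75) + (-2.5)·(1.25) + (2.5)·(2.25) + (-3.5)·(-2.75)) / 3 = 9.5/3 = 3.1667
  s[V,V] = ((-0.75)·(-0.75) + (1.25)·(1.25) + (2.25)·(2.25) + (-2.75)·(-2.75)) / 3 = 14.75/3 = 4.9167
  Sample standard deviations s_i = √(s[i,i]):
  s(U) = √(12.3333) = 3.5119
  s(V) = √(4.9167) = 2.2174

Step 3 — r_{ij} = s_{ij} / (s_i · s_j):
  r[U,U] = 1 (diagonal).
  r[U,V] = 3.1667 / (3.5119 · 2.2174) = 3.1667 / 7.7871 = 0.4067
  r[V,V] = 1 (diagonal).

R is symmetric with unit diagonal. Assembling:

R = [[1, 0.4067],
 [0.4067, 1]]


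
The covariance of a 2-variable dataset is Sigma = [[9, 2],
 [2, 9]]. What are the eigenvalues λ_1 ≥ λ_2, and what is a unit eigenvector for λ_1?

Step 1 — characteristic polynomial of 2×2 Sigma:
  det(Sigma - λI) = λ² - trace · λ + det = 0.
  trace = 9 + 9 = 18, det = 9·9 - (2)² = 77.
Step 2 — discriminant:
  Δ = trace² - 4·det = 324 - 308 = 16.
Step 3 — eigenvalues:
  λ = (trace ± √Δ)/2 = (18 ± 4)/2,
  λ_1 = 11,  λ_2 = 7.

Step 4 — unit eigenvector for λ_1: solve (Sigma - λ_1 I)v = 0. First row:
  (9 - 11)·v_x + (2)·v_y = 0, i.e. (-2)·v_x + (2)·v_y = 0,
  so v ∝ (b, λ_1 - a) = (2, 2) = u.
  ||u|| = √((2)² + (2)²) = √(8) ≈ 2.8284,
  v_1 = u/||u|| ≈ (0.7071, 0.7071) (||v_1|| = 1).

λ_1 = 11,  λ_2 = 7;  v_1 ≈ (0.7071, 0.7071)


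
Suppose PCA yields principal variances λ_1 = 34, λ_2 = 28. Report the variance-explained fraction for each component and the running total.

Step 1 — total variance = trace(Sigma) = Σ λ_i = 34 + 28 = 62.

Step 2 — fraction explained by component i = λ_i / Σ λ:
  PC1: 34/62 = 0.5484
  PC2: 28/62 = 0.4516

Step 3 — cumulative fraction after k components = (λ_1 + ... + λ_k) / Σ λ:
  k = 1: 34/62 = 0.5484
  k = 2: (34 + 28)/62 = 62/62 = 1

Summary (fraction, with percent):

explained: PC1 0.5484 (54.84%), PC2 0.4516 (45.16%);  cumulative: 0.5484, 1


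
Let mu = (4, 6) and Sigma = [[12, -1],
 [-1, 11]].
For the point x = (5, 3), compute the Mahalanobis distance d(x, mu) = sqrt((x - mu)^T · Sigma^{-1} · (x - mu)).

Step 1 — centre the observation: (x - mu) = (1, -3).

Step 2 — invert Sigma. det(Sigma) = 12·11 - (-1)² = 131.
  Sigma^{-1} = (1/det) · [[d, -b], [-b, a]] = [[0.084, 0.0076],
 [0.0076, 0.0916]].

Step 3 — form the quadratic (x - mu)^T · Sigma^{-1} · (x - mu):
  Sigma^{-1} · (x - mu) = (0.0611, -0.2672).
  (x - mu)^T · [Sigma^{-1} · (x - mu)] = (1)·(0.0611) + (-3)·(-0.2672) = 0.8626.

Step 4 — take square root: d = √(0.8626) ≈ 0.9288.

d(x, mu) = √(0.8626) ≈ 0.9288


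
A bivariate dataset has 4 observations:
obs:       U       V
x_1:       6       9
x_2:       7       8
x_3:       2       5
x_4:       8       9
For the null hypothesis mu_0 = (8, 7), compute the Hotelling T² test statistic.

Step 1 — sample mean vector:
  mean(U) = (6 + 7 + 2 + 8) / 4 = 23/4 = 5.75
  mean(V) = (9 + 8 + 5 + 9) / 4 = 31/4 = 7.75
  x̄ = (5.75, 7.75),  deviation x̄ - mu_0 = (5.75, 7.75) - (8, 7) = (-2.25, 0.75).

Step 2 — sample covariance matrix, S[i,j] = (1/(n-1)) · Σ_k (x_{k,i} - mean_i) · (x_{k,j} - mean_j), divisor n-1 = 3:
  S[U,U] = ((0.25)·(0.25) + (1.25)·(1.25) + (-3.75)·(-3.75) + (2.25)·(2.25)) / 3 = 20.75/3 = 6.9167
  S[U,V] = ((0.25)·(1.25) + (1.25)·(0.25) + (-3.75)·(-2.75) + (2.25)·(1.25)) / 3 = 13.75/3 = 4.5833
  S[V,V] = ((1.25)·(1.25) + (0.25)·(0.25) + (-2.75)·(-2.75) + (1.25)·(1.25)) / 3 = 10.75/3 = 3.5833
  S = [[6.9167, 4.5833],
 [4.5833, 3.5833]].

Step 3 — invert S. det(S) = 6.9167·3.5833 - (4.5833)² = 3.7778.
  S^{-1} = (1/det) · [[d, -b], [-b, a]] = [[0.9485, -1.2132],
 [-1.2132, 1.8309]].

Step 4 — quadratic form (x̄ - mu_0)^T · S^{-1} · (x̄ - mu_0):
  S^{-1} · (x̄ - mu_0) = (-3.0441, 4.1029),
  (x̄ - mu_0)^T · [...] = (-2.25)·(-3.0441) + (0.75)·(4.1029) = 9.9265.

Step 5 — scale by n: T² = 4 · 9.9265 = 39.7059.

T² ≈ 39.7059


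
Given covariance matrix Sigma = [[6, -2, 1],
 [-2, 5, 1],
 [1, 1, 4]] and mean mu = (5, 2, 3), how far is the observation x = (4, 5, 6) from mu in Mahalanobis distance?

Step 1 — centre the observation: (x - mu) = (-1, 3, 3).

Step 2 — invert Sigma (cofactor / det for 3×3, or solve directly):
  Sigma^{-1} = [[0.2135, 0.1011, -0.0787],
 [0.1011, 0.2584, -0.0899],
 [-0.0787, -0.0899, 0.2921]].

Step 3 — form the quadratic (x - mu)^T · Sigma^{-1} · (x - mu):
  Sigma^{-1} · (x - mu) = (-0.1461, 0.4045, 0.6854).
  (x - mu)^T · [Sigma^{-1} · (x - mu)] = (-1)·(-0.1461) + (3)·(0.4045) + (3)·(0.6854) = 3.4157.

Step 4 — take square root: d = √(3.4157) ≈ 1.8482.

d(x, mu) = √(3.4157) ≈ 1.8482


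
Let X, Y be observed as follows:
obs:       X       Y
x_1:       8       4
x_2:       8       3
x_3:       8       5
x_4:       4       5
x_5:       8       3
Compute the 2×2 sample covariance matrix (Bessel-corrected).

Step 1 — column means:
  mean(X) = (8 + 8 + 8 + 4 + 8) / 5 = 36/5 = 7.2
  mean(Y) = (4 + 3 + 5 + 5 + 3) / 5 = 20/5 = 4

Step 2 — sample covariance S[i,j] = (1/(n-1)) · Σ_k (x_{k,i} - mean_i) · (x_{k,j} - mean_j), with n-1 = 4.
  S[X,X] = ((0.8)·(0.8) + (0.8)·(0.8) + (0.8)·(0.8) + (-3.2)·(-3.2) + (0.8)·(0.8)) / 4 = 12.8/4 = 3.2
  S[X,Y] = ((0.8)·(0) + (0.8)·(-1) + (0.8)·(1) + (-3.2)·(1) + (0.8)·(-1)) / 4 = -4/4 = -1
  S[Y,Y] = ((0)·(0) + (-1)·(-1) + (1)·(1) + (1)·(1) + (-1)·(-1)) / 4 = 4/4 = 1

S is symmetric (S[j,i] = S[i,j]). Assembling:

S = [[3.2, -1],
 [-1, 1]]


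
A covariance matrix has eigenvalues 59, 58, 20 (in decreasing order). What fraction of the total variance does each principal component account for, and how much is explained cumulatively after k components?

Step 1 — total variance = trace(Sigma) = Σ λ_i = 59 + 58 + 20 = 137.

Step 2 — fraction explained by component i = λ_i / Σ λ:
  PC1: 59/137 = 0.4307
  PC2: 58/137 = 0.4234
  PC3: 20/137 = 0.146

Step 3 — cumulative fraction after k components = (λ_1 + ... + λ_k) / Σ λ:
  k = 1: 59/137 = 0.4307
  k = 2: (59 + 58)/137 = 117/137 = 0.854
  k = 3: (59 + 58 + 20)/137 = 137/137 = 1

Summary (fraction, with percent):

explained: PC1 0.4307 (43.07%), PC2 0.4234 (42.34%), PC3 0.146 (14.6%);  cumulative: 0.4307, 0.854, 1


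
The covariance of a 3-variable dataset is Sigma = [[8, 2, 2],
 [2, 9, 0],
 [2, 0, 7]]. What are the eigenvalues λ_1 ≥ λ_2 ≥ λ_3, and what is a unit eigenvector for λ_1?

Step 1 — characteristic polynomial p(λ) = det(λI - Sigma) = λ³ - tr·λ² + c_1·λ - det, where tr = trace, c_1 = sum of the principal 2×2 minors, det = det(Sigma):
  tr = 8 + 9 + 7 = 24,
  c_1 = (8·9 - (2)²) + (8·7 - (2)²) + (9·7 - (0)²) = 68 + 52 + 63 = 183,
  det = 8·(9·7 - (0)²) - (2)·((2)·7 - (0)·(2)) + (2)·((2)·(0) - 9·(2)) = 8·(63) - (2)·(14) + (2)·(-18) = 440.
  So p(λ) = λ³ - 24λ² + 183λ - 440.
Step 2 — look for an integer root (rational root theorem: any rational root is an integer divisor of 440). Testing λ = 5:
  p(5) = 125 - 600 + 915 - 440 = 0  ✓
  Dividing out (λ - 5): p(λ) = (λ - 5)(λ² - 19λ + 88).
Step 3 — remaining eigenvalues from the quadratic λ² - 19λ + 88 = 0:
  Δ = 19² - 4·88 = 361 - 352 = 9,  λ = (19 ± √9)/2 = (19 ± 3)/2 = 11 or 8.
  Sorted: λ_1 = 11,  λ_2 = 8,  λ_3 = 5  (check: sum = 24 = tr ✓).

Step 4 — unit eigenvector for λ_1 = 11: v spans the null space of (Sigma - λ_1 I), whose rows are
  r_1 = (-3, 2, 2),  r_2 = (2, -2, 0),  r_3 = (2, 0, -4).
  v is orthogonal to every row, so take v ∝ r_1 × r_2 = ((2)·(0) - (2)·(-2), (2)·(2) - (-3)·(0), (-3)·(-2) - (2)·(2)) = (4, 4, 2).
  Rescale (divide by 2): u = (2, 2, 1).
  ||u|| = √((2)² + (2)² + (1)²) = √(9) = 3,  v_1 = u/||u|| ≈ (0.6667, 0.6667, 0.3333) (||v_1|| = 1).

λ_1 = 11,  λ_2 = 8,  λ_3 = 5;  v_1 ≈ (0.6667, 0.6667, 0.3333)


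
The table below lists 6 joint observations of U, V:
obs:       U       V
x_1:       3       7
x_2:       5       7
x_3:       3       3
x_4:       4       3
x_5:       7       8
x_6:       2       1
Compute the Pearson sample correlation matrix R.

Step 1 — column means:
  mean(U) = (3 + 5 + 3 + 4 + 7 + 2) / 6 = 24/6 = 4
  mean(V) = (7 + 7 + 3 + 3 + 8 + 1) / 6 = 29/6 = 4.8333

Step 2 — sample variances and covariances s[i,j] = (1/(n-1)) · Σ_k (x_{k,i} - mean_i) · (x_{k,j} - mean_j), with n-1 = 5:
  s[U,U] = ((-1)·(-1) + (1)·(1) + (-1)·(-1) + (0)·(0) + (3)·(3) + (-2)·(-2)) / 5 = 16/5 = 3.2
  s[U,V] = ((-1)·(2.1667) + (1)·(2.1667) + (-1)·(-1.8333) + (0)·(-1.8333) + (3)·(3.1667) + (-2)·(-3.8333)) / 5 = 19/5 = 3.8
  s[V,V] = ((2.1667)·(2.1667) + (2.1667)·(2.1667) + (-1.8333)·(-1.8333) + (-1.8333)·(-1.8333) + (3.1667)·(3.1667) + (-3.8333)·(-3.8333)) / 5 = 40.8333/5 = 8.1667
  Sample standard deviations s_i = √(s[i,i]):
  s(U) = √(3.2) = 1.7889
  s(V) = √(8.1667) = 2.8577

Step 3 — r_{ij} = s_{ij} / (s_i · s_j):
  r[U,U] = 1 (diagonal).
  r[U,V] = 3.8 / (1.7889 · 2.8577) = 3.8 / 5.1121 = 0.7433
  r[V,V] = 1 (diagonal).

R is symmetric with unit diagonal. Assembling:

R = [[1, 0.7433],
 [0.7433, 1]]


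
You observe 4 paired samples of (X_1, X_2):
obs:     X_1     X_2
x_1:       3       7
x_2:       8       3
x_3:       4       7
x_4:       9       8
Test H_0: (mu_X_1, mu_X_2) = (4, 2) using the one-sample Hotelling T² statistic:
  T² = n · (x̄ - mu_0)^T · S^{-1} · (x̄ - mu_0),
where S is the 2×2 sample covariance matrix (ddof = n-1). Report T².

Step 1 — sample mean vector:
  mean(X_1) = (3 + 8 + 4 + 9) / 4 = 24/4 = 6
  mean(X_2) = (7 + 3 + 7 + 8) / 4 = 25/4 = 6.25
  x̄ = (6, 6.25),  deviation x̄ - mu_0 = (6, 6.25) - (4, 2) = (2, 4.25).

Step 2 — sample covariance matrix, S[i,j] = (1/(n-1)) · Σ_k (x_{k,i} - mean_i) · (x_{k,j} - mean_j), divisor n-1 = 3:
  S[X_1,X_1] = ((-3)·(-3) + (2)·(2) + (-2)·(-2) + (3)·(3)) / 3 = 26/3 = 8.6667
  S[X_1,X_2] = ((-3)·(0.75) + (2)·(-3.25) + (-2)·(0.75) + (3)·(1.75)) / 3 = -5/3 = -1.6667
  S[X_2,X_2] = ((0.75)·(0.75) + (-3.25)·(-3.25) + (0.75)·(0.75) + (1.75)·(1.75)) / 3 = 14.75/3 = 4.9167
  S = [[8.6667, -1.6667],
 [-1.6667, 4.9167]].

Step 3 — invert S. det(S) = 8.6667·4.9167 - (-1.6667)² = 39.8333.
  S^{-1} = (1/det) · [[d, -b], [-b, a]] = [[0.1234, 0.0418],
 [0.0418, 0.2176]].

Step 4 — quadratic form (x̄ - mu_0)^T · S^{-1} · (x̄ - mu_0):
  S^{-1} · (x̄ - mu_0) = (0.4247, 1.0084),
  (x̄ - mu_0)^T · [...] = (2)·(0.4247) + (4.25)·(1.0084) = 5.1349.

Step 5 — scale by n: T² = 4 · 5.1349 = 20.5397.

T² ≈ 20.5397


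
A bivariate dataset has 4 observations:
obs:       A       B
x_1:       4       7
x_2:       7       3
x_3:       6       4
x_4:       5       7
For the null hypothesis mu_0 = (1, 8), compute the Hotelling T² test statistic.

Step 1 — sample mean vector:
  mean(A) = (4 + 7 + 6 + 5) / 4 = 22/4 = 5.5
  mean(B) = (7 + 3 + 4 + 7) / 4 = 21/4 = 5.25
  x̄ = (5.5, 5.25),  deviation x̄ - mu_0 = (5.5, 5.25) - (1, 8) = (4.5, -2.75).

Step 2 — sample covariance matrix, S[i,j] = (1/(n-1)) · Σ_k (x_{k,i} - mean_i) · (x_{k,j} - mean_j), divisor n-1 = 3:
  S[A,A] = ((-1.5)·(-1.5) + (1.5)·(1.5) + (0.5)·(0.5) + (-0.5)·(-0.5)) / 3 = 5/3 = 1.6667
  S[A,B] = ((-1.5)·(1.75) + (1.5)·(-2.25) + (0.5)·(-1.25) + (-0.5)·(1.75)) / 3 = -7.5/3 = -2.5
  S[B,B] = ((1.75)·(1.75) + (-2.25)·(-2.25) + (-1.25)·(-1.25) + (1.75)·(1.75)) / 3 = 12.75/3 = 4.25
  S = [[1.6667, -2.5],
 [-2.5, 4.25]].

Step 3 — invert S. det(S) = 1.6667·4.25 - (-2.5)² = 0.8333.
  S^{-1} = (1/det) · [[d, -b], [-b, a]] = [[5.1, 3],
 [3, 2]].

Step 4 — quadratic form (x̄ - mu_0)^T · S^{-1} · (x̄ - mu_0):
  S^{-1} · (x̄ - mu_0) = (14.7, 8),
  (x̄ - mu_0)^T · [...] = (4.5)·(14.7) + (-2.75)·(8) = 44.15.

Step 5 — scale by n: T² = 4 · 44.15 = 176.6.

T² ≈ 176.6


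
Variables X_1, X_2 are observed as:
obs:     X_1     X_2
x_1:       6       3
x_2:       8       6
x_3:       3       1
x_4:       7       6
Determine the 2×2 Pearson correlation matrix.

Step 1 — column means:
  mean(X_1) = (6 + 8 + 3 + 7) / 4 = 24/4 = 6
  mean(X_2) = (3 + 6 + 1 + 6) / 4 = 16/4 = 4

Step 2 — sample variances and covariances s[i,j] = (1/(n-1)) · Σ_k (x_{k,i} - mean_i) · (x_{k,j} - mean_j), with n-1 = 3:
  s[X_1,X_1] = ((0)·(0) + (2)·(2) + (-3)·(-3) + (1)·(1)) / 3 = 14/3 = 4.6667
  s[X_1,X_2] = ((0)·(-1) + (2)·(2) + (-3)·(-3) + (1)·(2)) / 3 = 15/3 = 5
  s[X_2,X_2] = ((-1)·(-1) + (2)·(2) + (-3)·(-3) + (2)·(2)) / 3 = 18/3 = 6
  Sample standard deviations s_i = √(s[i,i]):
  s(X_1) = √(4.6667) = 2.1602
  s(X_2) = √(6) = 2.4495

Step 3 — r_{ij} = s_{ij} / (s_i · s_j):
  r[X_1,X_1] = 1 (diagonal).
  r[X_1,X_2] = 5 / (2.1602 · 2.4495) = 5 / 5.2915 = 0.9449
  r[X_2,X_2] = 1 (diagonal).

R is symmetric with unit diagonal. Assembling:

R = [[1, 0.9449],
 [0.9449, 1]]


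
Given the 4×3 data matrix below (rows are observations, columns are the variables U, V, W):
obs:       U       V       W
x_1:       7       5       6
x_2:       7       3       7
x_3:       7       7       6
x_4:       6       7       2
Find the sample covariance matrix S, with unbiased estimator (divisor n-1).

Step 1 — column means:
  mean(U) = (7 + 7 + 7 + 6) / 4 = 27/4 = 6.75
  mean(V) = (5 + 3 + 7 + 7) / 4 = 22/4 = 5.5
  mean(W) = (6 + 7 + 6 + 2) / 4 = 21/4 = 5.25

Step 2 — sample covariance S[i,j] = (1/(n-1)) · Σ_k (x_{k,i} - mean_i) · (x_{k,j} - mean_j), with n-1 = 3.
  S[U,U] = ((0.25)·(0.25) + (0.25)·(0.25) + (0.25)·(0.25) + (-0.75)·(-0.75)) / 3 = 0.75/3 = 0.25
  S[U,V] = ((0.25)·(-0.5) + (0.25)·(-2.5) + (0.25)·(1.5) + (-0.75)·(1.5)) / 3 = -1.5/3 = -0.5
  S[U,W] = ((0.25)·(0.75) + (0.25)·(1.75) + (0.25)·(0.75) + (-0.75)·(-3.25)) / 3 = 3.25/3 = 1.0833
  S[V,V] = ((-0.5)·(-0.5) + (-2.5)·(-2.5) + (1.5)·(1.5) + (1.5)·(1.5)) / 3 = 11/3 = 3.6667
  S[V,W] = ((-0.5)·(0.75) + (-2.5)·(1.75) + (1.5)·(0.75) + (1.5)·(-3.25)) / 3 = -8.5/3 = -2.8333
  S[W,W] = ((0.75)·(0.75) + (1.75)·(1.75) + (0.75)·(0.75) + (-3.25)·(-3.25)) / 3 = 14.75/3 = 4.9167

S is symmetric (S[j,i] = S[i,j]). Assembling:

S = [[0.25, -0.5, 1.0833],
 [-0.5, 3.6667, -2.8333],
 [1.0833, -2.8333, 4.9167]]


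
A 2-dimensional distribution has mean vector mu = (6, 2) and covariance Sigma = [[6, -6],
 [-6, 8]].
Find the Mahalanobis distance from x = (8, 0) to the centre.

Step 1 — centre the observation: (x - mu) = (2, -2).

Step 2 — invert Sigma. det(Sigma) = 6·8 - (-6)² = 12.
  Sigma^{-1} = (1/det) · [[d, -b], [-b, a]] = [[0.6667, 0.5],
 [0.5, 0.5]].

Step 3 — form the quadratic (x - mu)^T · Sigma^{-1} · (x - mu):
  Sigma^{-1} · (x - mu) = (0.3333, 0).
  (x - mu)^T · [Sigma^{-1} · (x - mu)] = (2)·(0.3333) + (-2)·(0) = 0.6667.

Step 4 — take square root: d = √(0.6667) ≈ 0.8165.

d(x, mu) = √(0.6667) ≈ 0.8165


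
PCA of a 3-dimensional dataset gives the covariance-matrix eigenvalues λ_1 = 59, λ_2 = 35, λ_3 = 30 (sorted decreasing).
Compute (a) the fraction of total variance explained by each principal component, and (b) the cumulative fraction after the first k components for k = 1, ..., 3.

Step 1 — total variance = trace(Sigma) = Σ λ_i = 59 + 35 + 30 = 124.

Step 2 — fraction explained by component i = λ_i / Σ λ:
  PC1: 59/124 = 0.4758
  PC2: 35/124 = 0.2823
  PC3: 30/124 = 0.2419

Step 3 — cumulative fraction after k components = (λ_1 + ... + λ_k) / Σ λ:
  k = 1: 59/124 = 0.4758
  k = 2: (59 + 35)/124 = 94/124 = 0.7581
  k = 3: (59 + 35 + 30)/124 = 124/124 = 1

Summary (fraction, with percent):

explained: PC1 0.4758 (47.58%), PC2 0.2823 (28.23%), PC3 0.2419 (24.19%);  cumulative: 0.4758, 0.7581, 1


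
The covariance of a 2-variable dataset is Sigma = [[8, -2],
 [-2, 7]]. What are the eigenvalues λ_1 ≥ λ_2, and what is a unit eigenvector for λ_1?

Step 1 — characteristic polynomial of 2×2 Sigma:
  det(Sigma - λI) = λ² - trace · λ + det = 0.
  trace = 8 + 7 = 15, det = 8·7 - (-2)² = 52.
Step 2 — discriminant:
  Δ = trace² - 4·det = 225 - 208 = 17.
Step 3 — eigenvalues:
  λ = (trace ± √Δ)/2 = (15 ± 4.1231)/2,
  λ_1 = 9.5616,  λ_2 = 5.4384.

Step 4 — unit eigenvector for λ_1: solve (Sigma - λ_1 I)v = 0. First row:
  (8 - 9.5616)·v_x + (-2)·v_y = 0, i.e. (-1.5616)·v_x + (-2)·v_y = 0,
  so v ∝ (b, λ_1 - a) = (-2, 1.5616); multiply by -1 so the first entry is positive: u = (2, -1.5616).
  ||u|| = √((2)² + (-1.5616)²) = √(6.4384) ≈ 2.5374,
  v_1 = u/||u|| ≈ (0.7882, -0.6154) (||v_1|| = 1).

λ_1 = 9.5616,  λ_2 = 5.4384;  v_1 ≈ (0.7882, -0.6154)


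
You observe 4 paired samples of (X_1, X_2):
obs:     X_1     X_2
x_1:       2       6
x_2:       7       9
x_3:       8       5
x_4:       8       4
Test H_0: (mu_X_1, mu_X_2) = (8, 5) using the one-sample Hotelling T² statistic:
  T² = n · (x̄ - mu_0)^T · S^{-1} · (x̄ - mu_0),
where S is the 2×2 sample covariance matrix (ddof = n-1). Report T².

Step 1 — sample mean vector:
  mean(X_1) = (2 + 7 + 8 + 8) / 4 = 25/4 = 6.25
  mean(X_2) = (6 + 9 + 5 + 4) / 4 = 24/4 = 6
  x̄ = (6.25, 6),  deviation x̄ - mu_0 = (6.25, 6) - (8, 5) = (-1.75, 1).

Step 2 — sample covariance matrix, S[i,j] = (1/(n-1)) · Σ_k (x_{k,i} - mean_i) · (x_{k,j} - mean_j), divisor n-1 = 3:
  S[X_1,X_1] = ((-4.25)·(-4.25) + (0.75)·(0.75) + (1.75)·(1.75) + (1.75)·(1.75)) / 3 = 24.75/3 = 8.25
  S[X_1,X_2] = ((-4.25)·(0) + (0.75)·(3) + (1.75)·(-1) + (1.75)·(-2)) / 3 = -3/3 = -1
  S[X_2,X_2] = ((0)·(0) + (3)·(3) + (-1)·(-1) + (-2)·(-2)) / 3 = 14/3 = 4.6667
  S = [[8.25, -1],
 [-1, 4.6667]].

Step 3 — invert S. det(S) = 8.25·4.6667 - (-1)² = 37.5.
  S^{-1} = (1/det) · [[d, -b], [-b, a]] = [[0.1244, 0.0267],
 [0.0267, 0.22]].

Step 4 — quadratic form (x̄ - mu_0)^T · S^{-1} · (x̄ - mu_0):
  S^{-1} · (x̄ - mu_0) = (-0.1911, 0.1733),
  (x̄ - mu_0)^T · [...] = (-1.75)·(-0.1911) + (1)·(0.1733) = 0.5078.

Step 5 — scale by n: T² = 4 · 0.5078 = 2.0311.

T² ≈ 2.0311


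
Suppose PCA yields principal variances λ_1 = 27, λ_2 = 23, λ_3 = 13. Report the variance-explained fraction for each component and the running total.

Step 1 — total variance = trace(Sigma) = Σ λ_i = 27 + 23 + 13 = 63.

Step 2 — fraction explained by component i = λ_i / Σ λ:
  PC1: 27/63 = 0.4286
  PC2: 23/63 = 0.3651
  PC3: 13/63 = 0.2063

Step 3 — cumulative fraction after k components = (λ_1 + ... + λ_k) / Σ λ:
  k = 1: 27/63 = 0.4286
  k = 2: (27 + 23)/63 = 50/63 = 0.7937
  k = 3: (27 + 23 + 13)/63 = 63/63 = 1

Summary (fraction, with percent):

explained: PC1 0.4286 (42.86%), PC2 0.3651 (36.51%), PC3 0.2063 (20.63%);  cumulative: 0.4286, 0.7937, 1


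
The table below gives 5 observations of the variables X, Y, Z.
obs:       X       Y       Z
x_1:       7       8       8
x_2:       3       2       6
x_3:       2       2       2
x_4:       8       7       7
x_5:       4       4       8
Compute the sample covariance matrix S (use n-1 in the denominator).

Step 1 — column means:
  mean(X) = (7 + 3 + 2 + 8 + 4) / 5 = 24/5 = 4.8
  mean(Y) = (8 + 2 + 2 + 7 + 4) / 5 = 23/5 = 4.6
  mean(Z) = (8 + 6 + 2 + 7 + 8) / 5 = 31/5 = 6.2

Step 2 — sample covariance S[i,j] = (1/(n-1)) · Σ_k (x_{k,i} - mean_i) · (x_{k,j} - mean_j), with n-1 = 4.
  S[X,X] = ((2.2)·(2.2) + (-1.8)·(-1.8) + (-2.8)·(-2.8) + (3.2)·(3.2) + (-0.8)·(-0.8)) / 4 = 26.8/4 = 6.7
  S[X,Y] = ((2.2)·(3.4) + (-1.8)·(-2.6) + (-2.8)·(-2.6) + (3.2)·(2.4) + (-0.8)·(-0.6)) / 4 = 27.6/4 = 6.9
  S[X,Z] = ((2.2)·(1.8) + (-1.8)·(-0.2) + (-2.8)·(-4.2) + (3.2)·(0.8) + (-0.8)·(1.8)) / 4 = 17.2/4 = 4.3
  S[Y,Y] = ((3.4)·(3.4) + (-2.6)·(-2.6) + (-2.6)·(-2.6) + (2.4)·(2.4) + (-0.6)·(-0.6)) / 4 = 31.2/4 = 7.8
  S[Y,Z] = ((3.4)·(1.8) + (-2.6)·(-0.2) + (-2.6)·(-4.2) + (2.4)·(0.8) + (-0.6)·(1.8)) / 4 = 18.4/4 = 4.6
  S[Z,Z] = ((1.8)·(1.8) + (-0.2)·(-0.2) + (-4.2)·(-4.2) + (0.8)·(0.8) + (1.8)·(1.8)) / 4 = 24.8/4 = 6.2

S is symmetric (S[j,i] = S[i,j]). Assembling:

S = [[6.7, 6.9, 4.3],
 [6.9, 7.8, 4.6],
 [4.3, 4.6, 6.2]]
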